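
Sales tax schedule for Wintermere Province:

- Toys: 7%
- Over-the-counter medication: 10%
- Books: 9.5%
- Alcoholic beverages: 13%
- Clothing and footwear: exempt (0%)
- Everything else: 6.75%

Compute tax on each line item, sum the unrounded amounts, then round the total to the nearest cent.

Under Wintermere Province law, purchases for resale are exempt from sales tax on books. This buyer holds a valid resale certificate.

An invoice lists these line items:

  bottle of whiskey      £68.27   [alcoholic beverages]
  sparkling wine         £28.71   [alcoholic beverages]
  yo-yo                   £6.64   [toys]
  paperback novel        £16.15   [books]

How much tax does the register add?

Bottle of whiskey £68.27: alcoholic beverages → 13% → £8.8751
Sparkling wine £28.71: alcoholic beverages → 13% → £3.7323
Yo-yo £6.64: toys → 7% → £0.4648
Paperback novel £16.15: books, buyer-exempt → 0% → £0.00
Unrounded tax sum = £13.0722 → £13.07

£13.07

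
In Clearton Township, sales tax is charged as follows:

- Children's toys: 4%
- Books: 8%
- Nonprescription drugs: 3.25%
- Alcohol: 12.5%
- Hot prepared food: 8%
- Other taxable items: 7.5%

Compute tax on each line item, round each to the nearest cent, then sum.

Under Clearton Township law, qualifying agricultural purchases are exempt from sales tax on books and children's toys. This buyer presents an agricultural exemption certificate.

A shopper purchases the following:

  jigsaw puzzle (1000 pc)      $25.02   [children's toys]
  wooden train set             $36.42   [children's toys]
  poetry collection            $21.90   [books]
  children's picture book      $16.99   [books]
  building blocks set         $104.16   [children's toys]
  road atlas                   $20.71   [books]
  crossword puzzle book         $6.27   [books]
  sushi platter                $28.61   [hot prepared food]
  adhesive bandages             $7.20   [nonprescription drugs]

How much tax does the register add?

$2.52

Jigsaw puzzle (1000 pc) $25.02: children's toys, buyer-exempt → 0% → $0.00
Wooden train set $36.42: children's toys, buyer-exempt → 0% → $0.00
Poetry collection $21.90: books, buyer-exempt → 0% → $0.00
Children's picture book $16.99: books, buyer-exempt → 0% → $0.00
Building blocks set $104.16: children's toys, buyer-exempt → 0% → $0.00
Road atlas $20.71: books, buyer-exempt → 0% → $0.00
Crossword puzzle book $6.27: books, buyer-exempt → 0% → $0.00
Sushi platter $28.61: hot prepared food → 8% → $2.29
Adhesive bandages $7.20: nonprescription drugs → 3.25% → $0.23
Total tax = $2.29 + $0.23 = $2.52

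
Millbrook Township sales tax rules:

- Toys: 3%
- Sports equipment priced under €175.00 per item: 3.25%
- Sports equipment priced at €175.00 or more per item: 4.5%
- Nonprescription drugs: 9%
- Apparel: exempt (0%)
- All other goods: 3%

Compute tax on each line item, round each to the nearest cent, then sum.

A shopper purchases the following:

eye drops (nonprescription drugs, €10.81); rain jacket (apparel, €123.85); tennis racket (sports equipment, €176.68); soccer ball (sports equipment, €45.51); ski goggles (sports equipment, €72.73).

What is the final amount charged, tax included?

€442.34

Eye drops €10.81: nonprescription drugs → 9% → €0.97
Rain jacket €123.85: apparel → 0% → €0.00
Tennis racket €176.68: sports equipment, €175.00 or more → 4.5% → €7.95
Soccer ball €45.51: sports equipment, under €175.00 → 3.25% → €1.48
Ski goggles €72.73: sports equipment, under €175.00 → 3.25% → €2.36
Subtotal = €429.58; tax = €12.76; total due = €442.34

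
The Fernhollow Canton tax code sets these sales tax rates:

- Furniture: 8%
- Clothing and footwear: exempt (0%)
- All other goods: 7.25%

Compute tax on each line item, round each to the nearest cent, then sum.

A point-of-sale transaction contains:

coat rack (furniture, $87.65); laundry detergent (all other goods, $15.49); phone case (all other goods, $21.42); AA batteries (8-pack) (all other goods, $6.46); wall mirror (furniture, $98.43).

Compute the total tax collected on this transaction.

Coat rack $87.65: furniture → 8% → $7.01
Laundry detergent $15.49: all other goods → 7.25% → $1.12
Phone case $21.42: all other goods → 7.25% → $1.55
AA batteries (8-pack) $6.46: all other goods → 7.25% → $0.47
Wall mirror $98.43: furniture → 8% → $7.87
Total tax = $7.01 + $1.12 + $1.55 + $0.47 + $7.87 = $18.02

$18.02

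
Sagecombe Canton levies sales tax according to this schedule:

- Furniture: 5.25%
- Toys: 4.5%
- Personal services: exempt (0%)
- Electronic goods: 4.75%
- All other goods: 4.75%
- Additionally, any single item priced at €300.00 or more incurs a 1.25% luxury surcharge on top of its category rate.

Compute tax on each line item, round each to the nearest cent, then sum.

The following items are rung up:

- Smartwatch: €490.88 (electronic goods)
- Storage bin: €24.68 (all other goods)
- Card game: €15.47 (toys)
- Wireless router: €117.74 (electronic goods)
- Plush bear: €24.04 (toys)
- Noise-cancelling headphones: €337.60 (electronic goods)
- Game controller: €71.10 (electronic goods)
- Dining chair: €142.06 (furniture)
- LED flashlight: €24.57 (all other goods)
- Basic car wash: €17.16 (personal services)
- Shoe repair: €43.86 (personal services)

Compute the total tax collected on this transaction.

€70.26

Smartwatch €490.88: electronic goods → 4.75% + 1.25% surcharge = 6% → €29.45
Storage bin €24.68: all other goods → 4.75% → €1.17
Card game €15.47: toys → 4.5% → €0.70
Wireless router €117.74: electronic goods → 4.75% → €5.59
Plush bear €24.04: toys → 4.5% → €1.08
Noise-cancelling headphones €337.60: electronic goods → 4.75% + 1.25% surcharge = 6% → €20.26
Game controller €71.10: electronic goods → 4.75% → €3.38
Dining chair €142.06: furniture → 5.25% → €7.46
LED flashlight €24.57: all other goods → 4.75% → €1.17
Basic car wash €17.16: personal services → 0% → €0.00
Shoe repair €43.86: personal services → 0% → €0.00
Total tax = €29.45 + €1.17 + €0.70 + €5.59 + €1.08 + €20.26 + €3.38 + €7.46 + €1.17 = €70.26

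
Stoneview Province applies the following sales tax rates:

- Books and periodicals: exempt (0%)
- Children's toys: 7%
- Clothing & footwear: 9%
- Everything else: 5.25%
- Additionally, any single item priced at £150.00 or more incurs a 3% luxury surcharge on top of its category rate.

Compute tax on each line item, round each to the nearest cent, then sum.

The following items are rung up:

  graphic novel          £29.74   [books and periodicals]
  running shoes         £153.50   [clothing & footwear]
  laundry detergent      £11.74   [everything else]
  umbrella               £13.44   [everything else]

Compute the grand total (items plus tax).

Graphic novel £29.74: books and periodicals → 0% → £0.00
Running shoes £153.50: clothing & footwear → 9% + 3% surcharge = 12% → £18.42
Laundry detergent £11.74: everything else → 5.25% → £0.62
Umbrella £13.44: everything else → 5.25% → £0.71
Subtotal = £208.42; tax = £19.75; total due = £228.17

£228.17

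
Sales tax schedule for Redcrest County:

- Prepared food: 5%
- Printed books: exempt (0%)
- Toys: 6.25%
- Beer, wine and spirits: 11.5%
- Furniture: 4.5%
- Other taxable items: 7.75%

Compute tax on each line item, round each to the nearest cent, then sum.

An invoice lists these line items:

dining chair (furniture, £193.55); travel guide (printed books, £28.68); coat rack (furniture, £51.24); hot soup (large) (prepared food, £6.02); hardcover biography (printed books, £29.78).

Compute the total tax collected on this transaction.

Dining chair £193.55: furniture → 4.5% → £8.71
Travel guide £28.68: printed books → 0% → £0.00
Coat rack £51.24: furniture → 4.5% → £2.31
Hot soup (large) £6.02: prepared food → 5% → £0.30
Hardcover biography £29.78: printed books → 0% → £0.00
Total tax = £8.71 + £2.31 + £0.30 = £11.32

£11.32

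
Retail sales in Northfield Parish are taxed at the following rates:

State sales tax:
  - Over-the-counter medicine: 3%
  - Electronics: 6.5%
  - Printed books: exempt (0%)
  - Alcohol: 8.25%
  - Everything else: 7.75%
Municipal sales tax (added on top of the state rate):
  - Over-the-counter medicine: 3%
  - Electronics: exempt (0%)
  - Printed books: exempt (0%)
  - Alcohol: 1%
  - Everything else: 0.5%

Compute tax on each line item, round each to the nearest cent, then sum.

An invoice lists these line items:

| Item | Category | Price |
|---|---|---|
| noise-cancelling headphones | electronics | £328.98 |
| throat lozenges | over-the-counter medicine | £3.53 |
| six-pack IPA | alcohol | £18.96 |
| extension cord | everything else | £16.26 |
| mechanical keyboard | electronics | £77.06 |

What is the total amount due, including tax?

£474.48

Noise-cancelling headphones £328.98: electronics → 6.5% + 0% municipal = 6.5% → £21.38
Throat lozenges £3.53: over-the-counter medicine → 3% + 3% municipal = 6% → £0.21
Six-pack IPA £18.96: alcohol → 8.25% + 1% municipal = 9.25% → £1.75
Extension cord £16.26: everything else → 7.75% + 0.5% municipal = 8.25% → £1.34
Mechanical keyboard £77.06: electronics → 6.5% + 0% municipal = 6.5% → £5.01
Subtotal = £444.79; tax = £29.69; total due = £474.48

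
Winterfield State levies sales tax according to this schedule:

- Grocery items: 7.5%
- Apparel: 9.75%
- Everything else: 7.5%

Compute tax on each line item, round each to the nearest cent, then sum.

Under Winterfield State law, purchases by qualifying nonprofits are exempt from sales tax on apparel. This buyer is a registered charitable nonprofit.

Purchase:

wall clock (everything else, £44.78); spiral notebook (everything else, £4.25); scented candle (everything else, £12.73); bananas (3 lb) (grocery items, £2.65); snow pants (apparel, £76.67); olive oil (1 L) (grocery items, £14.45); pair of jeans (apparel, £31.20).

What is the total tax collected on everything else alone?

Wall clock £44.78: everything else → 7.5% → £3.36
Spiral notebook £4.25: everything else → 7.5% → £0.32
Scented candle £12.73: everything else → 7.5% → £0.95
Tax on everything else = £3.36 + £0.32 + £0.95 = £4.63

£4.63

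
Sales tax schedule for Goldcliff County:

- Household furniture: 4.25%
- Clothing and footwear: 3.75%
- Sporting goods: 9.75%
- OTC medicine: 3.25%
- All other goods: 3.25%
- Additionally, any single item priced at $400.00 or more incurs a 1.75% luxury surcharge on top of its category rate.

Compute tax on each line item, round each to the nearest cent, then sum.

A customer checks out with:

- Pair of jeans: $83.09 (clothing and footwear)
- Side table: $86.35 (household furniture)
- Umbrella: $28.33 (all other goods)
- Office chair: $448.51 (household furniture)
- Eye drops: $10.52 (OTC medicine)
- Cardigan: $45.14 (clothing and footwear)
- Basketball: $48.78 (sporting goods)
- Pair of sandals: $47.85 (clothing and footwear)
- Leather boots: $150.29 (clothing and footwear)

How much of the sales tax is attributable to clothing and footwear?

Pair of jeans $83.09: clothing and footwear → 3.75% → $3.12
Cardigan $45.14: clothing and footwear → 3.75% → $1.69
Pair of sandals $47.85: clothing and footwear → 3.75% → $1.79
Leather boots $150.29: clothing and footwear → 3.75% → $5.64
Tax on clothing and footwear = $3.12 + $1.69 + $1.79 + $5.64 = $12.24

$12.24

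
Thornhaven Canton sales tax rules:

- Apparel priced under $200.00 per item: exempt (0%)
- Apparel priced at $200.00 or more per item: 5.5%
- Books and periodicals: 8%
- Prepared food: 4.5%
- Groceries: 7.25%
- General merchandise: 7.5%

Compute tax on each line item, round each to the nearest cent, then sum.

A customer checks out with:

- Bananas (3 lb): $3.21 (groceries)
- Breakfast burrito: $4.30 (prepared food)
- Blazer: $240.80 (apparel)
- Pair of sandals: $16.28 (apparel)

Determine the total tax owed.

Bananas (3 lb) $3.21: groceries → 7.25% → $0.23
Breakfast burrito $4.30: prepared food → 4.5% → $0.19
Blazer $240.80: apparel, $200.00 or more → 5.5% → $13.24
Pair of sandals $16.28: apparel, under $200.00 → 0% → $0.00
Total tax = $0.23 + $0.19 + $13.24 = $13.66

$13.66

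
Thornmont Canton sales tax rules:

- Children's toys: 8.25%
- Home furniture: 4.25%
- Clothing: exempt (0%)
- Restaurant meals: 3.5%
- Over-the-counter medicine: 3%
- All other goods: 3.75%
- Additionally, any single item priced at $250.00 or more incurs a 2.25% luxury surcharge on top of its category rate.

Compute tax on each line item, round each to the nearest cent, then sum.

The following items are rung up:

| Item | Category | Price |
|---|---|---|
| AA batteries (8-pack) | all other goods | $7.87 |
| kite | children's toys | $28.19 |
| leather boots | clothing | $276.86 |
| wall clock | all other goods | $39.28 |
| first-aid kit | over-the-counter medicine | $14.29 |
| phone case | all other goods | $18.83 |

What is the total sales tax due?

AA batteries (8-pack) $7.87: all other goods → 3.75% → $0.30
Kite $28.19: children's toys → 8.25% → $2.33
Leather boots $276.86: clothing → 0% + 2.25% surcharge = 2.25% → $6.23
Wall clock $39.28: all other goods → 3.75% → $1.47
First-aid kit $14.29: over-the-counter medicine → 3% → $0.43
Phone case $18.83: all other goods → 3.75% → $0.71
Total tax = $0.30 + $2.33 + $6.23 + $1.47 + $0.43 + $0.71 = $11.47

$11.47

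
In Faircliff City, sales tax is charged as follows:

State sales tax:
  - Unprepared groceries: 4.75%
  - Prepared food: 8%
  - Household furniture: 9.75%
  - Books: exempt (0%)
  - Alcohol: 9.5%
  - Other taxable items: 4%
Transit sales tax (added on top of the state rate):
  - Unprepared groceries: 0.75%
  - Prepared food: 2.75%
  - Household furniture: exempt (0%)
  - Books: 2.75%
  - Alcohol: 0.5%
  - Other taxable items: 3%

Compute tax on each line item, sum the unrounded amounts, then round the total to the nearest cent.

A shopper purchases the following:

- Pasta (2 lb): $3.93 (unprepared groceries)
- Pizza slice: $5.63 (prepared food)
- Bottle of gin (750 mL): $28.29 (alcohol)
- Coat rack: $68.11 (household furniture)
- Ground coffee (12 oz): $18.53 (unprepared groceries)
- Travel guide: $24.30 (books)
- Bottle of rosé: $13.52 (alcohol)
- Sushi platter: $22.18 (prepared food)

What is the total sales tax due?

Pasta (2 lb) $3.93: unprepared groceries → 4.75% + 0.75% transit = 5.5% → $0.21615
Pizza slice $5.63: prepared food → 8% + 2.75% transit = 10.75% → $0.605225
Bottle of gin (750 mL) $28.29: alcohol → 9.5% + 0.5% transit = 10% → $2.829
Coat rack $68.11: household furniture → 9.75% + 0% transit = 9.75% → $6.640725
Ground coffee (12 oz) $18.53: unprepared groceries → 4.75% + 0.75% transit = 5.5% → $1.01915
Travel guide $24.30: books → 0% + 2.75% transit = 2.75% → $0.66825
Bottle of rosé $13.52: alcohol → 9.5% + 0.5% transit = 10% → $1.352
Sushi platter $22.18: prepared food → 8% + 2.75% transit = 10.75% → $2.38435
Unrounded tax sum = $15.71485 → $15.71

$15.71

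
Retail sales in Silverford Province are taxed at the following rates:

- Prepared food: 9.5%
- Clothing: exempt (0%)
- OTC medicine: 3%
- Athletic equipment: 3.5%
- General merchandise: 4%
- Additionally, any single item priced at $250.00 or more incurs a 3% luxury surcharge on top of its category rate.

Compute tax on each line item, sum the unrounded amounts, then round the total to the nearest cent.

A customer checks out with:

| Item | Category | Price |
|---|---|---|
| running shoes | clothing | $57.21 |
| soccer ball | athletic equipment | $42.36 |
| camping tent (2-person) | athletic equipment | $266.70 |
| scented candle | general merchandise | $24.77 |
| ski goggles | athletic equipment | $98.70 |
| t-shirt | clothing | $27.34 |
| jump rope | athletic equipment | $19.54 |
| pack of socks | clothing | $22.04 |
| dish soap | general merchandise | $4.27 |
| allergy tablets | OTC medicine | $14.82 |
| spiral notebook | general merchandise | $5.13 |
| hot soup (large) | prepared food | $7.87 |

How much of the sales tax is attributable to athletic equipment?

$22.96

Soccer ball $42.36: athletic equipment → 3.5% → $1.4826
Camping tent (2-person) $266.70: athletic equipment → 3.5% + 3% surcharge = 6.5% → $17.3355
Ski goggles $98.70: athletic equipment → 3.5% → $3.4545
Jump rope $19.54: athletic equipment → 3.5% → $0.6839
Tax on athletic equipment: unrounded sum = $22.9565 → $22.96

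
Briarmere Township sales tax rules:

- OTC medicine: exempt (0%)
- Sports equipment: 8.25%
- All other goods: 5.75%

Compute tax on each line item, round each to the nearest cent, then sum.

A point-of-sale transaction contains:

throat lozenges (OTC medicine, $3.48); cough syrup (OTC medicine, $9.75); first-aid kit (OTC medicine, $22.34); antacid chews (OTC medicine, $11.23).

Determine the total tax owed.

Throat lozenges $3.48: OTC medicine → 0% → $0.00
Cough syrup $9.75: OTC medicine → 0% → $0.00
First-aid kit $22.34: OTC medicine → 0% → $0.00
Antacid chews $11.23: OTC medicine → 0% → $0.00
Total tax = $0.00

$0.00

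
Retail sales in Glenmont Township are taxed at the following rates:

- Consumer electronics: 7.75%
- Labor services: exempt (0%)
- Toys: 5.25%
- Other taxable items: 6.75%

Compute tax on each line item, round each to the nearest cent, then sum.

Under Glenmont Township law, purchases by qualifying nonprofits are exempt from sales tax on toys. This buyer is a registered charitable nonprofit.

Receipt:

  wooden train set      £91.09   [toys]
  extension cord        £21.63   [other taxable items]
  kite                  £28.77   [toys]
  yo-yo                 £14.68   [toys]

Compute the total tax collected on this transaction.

£1.46

Wooden train set £91.09: toys, buyer-exempt → 0% → £0.00
Extension cord £21.63: other taxable items → 6.75% → £1.46
Kite £28.77: toys, buyer-exempt → 0% → £0.00
Yo-yo £14.68: toys, buyer-exempt → 0% → £0.00
Total tax = £1.46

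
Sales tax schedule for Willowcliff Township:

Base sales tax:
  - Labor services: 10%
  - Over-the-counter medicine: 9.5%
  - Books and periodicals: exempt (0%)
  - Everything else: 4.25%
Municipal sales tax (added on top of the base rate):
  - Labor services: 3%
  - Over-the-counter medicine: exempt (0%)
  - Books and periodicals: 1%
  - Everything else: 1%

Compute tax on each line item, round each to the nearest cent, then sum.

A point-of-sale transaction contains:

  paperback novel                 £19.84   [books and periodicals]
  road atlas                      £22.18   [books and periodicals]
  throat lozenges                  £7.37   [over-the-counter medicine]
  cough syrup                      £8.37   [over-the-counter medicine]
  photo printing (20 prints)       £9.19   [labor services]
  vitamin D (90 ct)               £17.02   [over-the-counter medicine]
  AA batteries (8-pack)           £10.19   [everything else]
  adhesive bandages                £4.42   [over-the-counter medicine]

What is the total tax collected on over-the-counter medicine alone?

Throat lozenges £7.37: over-the-counter medicine → 9.5% + 0% municipal = 9.5% → £0.70
Cough syrup £8.37: over-the-counter medicine → 9.5% + 0% municipal = 9.5% → £0.80
Vitamin D (90 ct) £17.02: over-the-counter medicine → 9.5% + 0% municipal = 9.5% → £1.62
Adhesive bandages £4.42: over-the-counter medicine → 9.5% + 0% municipal = 9.5% → £0.42
Tax on over-the-counter medicine = £0.70 + £0.80 + £1.62 + £0.42 = £3.54

£3.54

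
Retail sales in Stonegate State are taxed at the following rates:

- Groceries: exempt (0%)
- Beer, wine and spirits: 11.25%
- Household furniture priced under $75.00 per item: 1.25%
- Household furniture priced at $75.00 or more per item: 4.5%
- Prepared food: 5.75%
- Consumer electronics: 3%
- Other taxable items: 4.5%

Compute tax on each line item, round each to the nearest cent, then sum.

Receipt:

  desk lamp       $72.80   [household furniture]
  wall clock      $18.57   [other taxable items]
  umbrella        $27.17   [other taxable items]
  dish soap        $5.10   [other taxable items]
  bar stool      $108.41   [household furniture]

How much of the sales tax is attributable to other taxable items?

$2.29

Wall clock $18.57: other taxable items → 4.5% → $0.84
Umbrella $27.17: other taxable items → 4.5% → $1.22
Dish soap $5.10: other taxable items → 4.5% → $0.23
Tax on other taxable items = $0.84 + $1.22 + $0.23 = $2.29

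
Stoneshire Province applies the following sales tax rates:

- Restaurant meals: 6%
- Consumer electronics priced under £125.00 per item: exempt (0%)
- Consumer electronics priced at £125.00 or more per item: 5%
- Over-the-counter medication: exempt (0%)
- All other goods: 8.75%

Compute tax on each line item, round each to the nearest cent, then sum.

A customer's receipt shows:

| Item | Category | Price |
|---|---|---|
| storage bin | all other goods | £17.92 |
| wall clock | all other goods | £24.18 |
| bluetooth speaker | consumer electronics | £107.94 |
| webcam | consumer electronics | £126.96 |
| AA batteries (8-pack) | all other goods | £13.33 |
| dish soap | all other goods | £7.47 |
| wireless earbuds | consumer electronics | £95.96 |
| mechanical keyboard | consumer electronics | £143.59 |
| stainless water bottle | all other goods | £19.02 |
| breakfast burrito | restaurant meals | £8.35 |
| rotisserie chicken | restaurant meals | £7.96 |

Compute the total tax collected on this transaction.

£21.68

Storage bin £17.92: all other goods → 8.75% → £1.57
Wall clock £24.18: all other goods → 8.75% → £2.12
Bluetooth speaker £107.94: consumer electronics, under £125.00 → 0% → £0.00
Webcam £126.96: consumer electronics, £125.00 or more → 5% → £6.35
AA batteries (8-pack) £13.33: all other goods → 8.75% → £1.17
Dish soap £7.47: all other goods → 8.75% → £0.65
Wireless earbuds £95.96: consumer electronics, under £125.00 → 0% → £0.00
Mechanical keyboard £143.59: consumer electronics, £125.00 or more → 5% → £7.18
Stainless water bottle £19.02: all other goods → 8.75% → £1.66
Breakfast burrito £8.35: restaurant meals → 6% → £0.50
Rotisserie chicken £7.96: restaurant meals → 6% → £0.48
Total tax = £1.57 + £2.12 + £6.35 + £1.17 + £0.65 + £7.18 + £1.66 + £0.50 + £0.48 = £21.68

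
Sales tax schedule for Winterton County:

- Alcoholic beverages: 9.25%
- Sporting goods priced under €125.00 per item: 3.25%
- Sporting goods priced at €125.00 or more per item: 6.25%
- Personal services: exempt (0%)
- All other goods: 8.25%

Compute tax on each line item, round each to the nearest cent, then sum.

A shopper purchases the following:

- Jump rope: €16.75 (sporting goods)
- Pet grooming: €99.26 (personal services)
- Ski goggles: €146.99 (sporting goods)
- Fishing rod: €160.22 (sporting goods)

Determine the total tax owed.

€19.74

Jump rope €16.75: sporting goods, under €125.00 → 3.25% → €0.54
Pet grooming €99.26: personal services → 0% → €0.00
Ski goggles €146.99: sporting goods, €125.00 or more → 6.25% → €9.19
Fishing rod €160.22: sporting goods, €125.00 or more → 6.25% → €10.01
Total tax = €0.54 + €9.19 + €10.01 = €19.74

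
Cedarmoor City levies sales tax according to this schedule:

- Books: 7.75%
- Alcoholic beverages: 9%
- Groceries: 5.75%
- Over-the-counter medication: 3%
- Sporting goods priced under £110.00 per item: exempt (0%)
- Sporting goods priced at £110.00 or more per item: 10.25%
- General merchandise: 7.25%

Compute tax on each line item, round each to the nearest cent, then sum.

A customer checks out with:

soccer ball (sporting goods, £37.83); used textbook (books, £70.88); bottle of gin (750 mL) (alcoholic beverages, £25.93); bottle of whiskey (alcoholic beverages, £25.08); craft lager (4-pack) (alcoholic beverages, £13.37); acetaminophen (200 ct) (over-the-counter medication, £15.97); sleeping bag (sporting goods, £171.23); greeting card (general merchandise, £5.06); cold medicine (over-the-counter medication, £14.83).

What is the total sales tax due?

£30.12

Soccer ball £37.83: sporting goods, under £110.00 → 0% → £0.00
Used textbook £70.88: books → 7.75% → £5.49
Bottle of gin (750 mL) £25.93: alcoholic beverages → 9% → £2.33
Bottle of whiskey £25.08: alcoholic beverages → 9% → £2.26
Craft lager (4-pack) £13.37: alcoholic beverages → 9% → £1.20
Acetaminophen (200 ct) £15.97: over-the-counter medication → 3% → £0.48
Sleeping bag £171.23: sporting goods, £110.00 or more → 10.25% → £17.55
Greeting card £5.06: general merchandise → 7.25% → £0.37
Cold medicine £14.83: over-the-counter medication → 3% → £0.44
Total tax = £5.49 + £2.33 + £2.26 + £1.20 + £0.48 + £17.55 + £0.37 + £0.44 = £30.12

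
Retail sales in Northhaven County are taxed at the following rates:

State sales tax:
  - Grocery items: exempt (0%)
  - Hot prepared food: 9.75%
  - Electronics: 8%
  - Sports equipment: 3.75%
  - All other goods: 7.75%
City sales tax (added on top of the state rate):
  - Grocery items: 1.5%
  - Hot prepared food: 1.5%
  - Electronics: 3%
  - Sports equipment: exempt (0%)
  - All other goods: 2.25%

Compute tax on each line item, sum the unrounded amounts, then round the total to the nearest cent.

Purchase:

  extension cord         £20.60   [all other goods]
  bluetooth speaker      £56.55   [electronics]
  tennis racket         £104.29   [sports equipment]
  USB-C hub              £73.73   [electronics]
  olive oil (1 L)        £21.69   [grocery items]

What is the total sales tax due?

Extension cord £20.60: all other goods → 7.75% + 2.25% city = 10% → £2.06
Bluetooth speaker £56.55: electronics → 8% + 3% city = 11% → £6.2205
Tennis racket £104.29: sports equipment → 3.75% + 0% city = 3.75% → £3.910875
USB-C hub £73.73: electronics → 8% + 3% city = 11% → £8.1103
Olive oil (1 L) £21.69: grocery items → 0% + 1.5% city = 1.5% → £0.32535
Unrounded tax sum = £20.627025 → £20.63

£20.63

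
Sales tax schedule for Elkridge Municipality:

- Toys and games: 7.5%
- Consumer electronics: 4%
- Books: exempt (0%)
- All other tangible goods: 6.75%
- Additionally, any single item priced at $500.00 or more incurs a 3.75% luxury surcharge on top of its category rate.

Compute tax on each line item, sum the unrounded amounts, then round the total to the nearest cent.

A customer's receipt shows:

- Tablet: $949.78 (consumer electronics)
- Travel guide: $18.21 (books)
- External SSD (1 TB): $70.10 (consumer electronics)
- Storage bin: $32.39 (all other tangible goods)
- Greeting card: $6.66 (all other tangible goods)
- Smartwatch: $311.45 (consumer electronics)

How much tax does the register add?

Tablet $949.78: consumer electronics → 4% + 3.75% surcharge = 7.75% → $73.60795
Travel guide $18.21: books → 0% → $0.00
External SSD (1 TB) $70.10: consumer electronics → 4% → $2.804
Storage bin $32.39: all other tangible goods → 6.75% → $2.186325
Greeting card $6.66: all other tangible goods → 6.75% → $0.44955
Smartwatch $311.45: consumer electronics → 4% → $12.458
Unrounded tax sum = $91.505825 → $91.51

$91.51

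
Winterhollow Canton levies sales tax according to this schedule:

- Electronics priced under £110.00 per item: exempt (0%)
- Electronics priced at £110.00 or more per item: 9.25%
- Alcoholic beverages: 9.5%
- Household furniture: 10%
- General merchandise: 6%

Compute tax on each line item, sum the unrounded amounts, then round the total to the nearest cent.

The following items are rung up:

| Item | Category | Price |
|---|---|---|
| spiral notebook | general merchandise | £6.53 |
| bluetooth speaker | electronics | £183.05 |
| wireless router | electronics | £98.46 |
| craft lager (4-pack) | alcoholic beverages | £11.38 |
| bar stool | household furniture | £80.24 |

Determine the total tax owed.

£26.43

Spiral notebook £6.53: general merchandise → 6% → £0.3918
Bluetooth speaker £183.05: electronics, £110.00 or more → 9.25% → £16.932125
Wireless router £98.46: electronics, under £110.00 → 0% → £0.00
Craft lager (4-pack) £11.38: alcoholic beverages → 9.5% → £1.0811
Bar stool £80.24: household furniture → 10% → £8.024
Unrounded tax sum = £26.429025 → £26.43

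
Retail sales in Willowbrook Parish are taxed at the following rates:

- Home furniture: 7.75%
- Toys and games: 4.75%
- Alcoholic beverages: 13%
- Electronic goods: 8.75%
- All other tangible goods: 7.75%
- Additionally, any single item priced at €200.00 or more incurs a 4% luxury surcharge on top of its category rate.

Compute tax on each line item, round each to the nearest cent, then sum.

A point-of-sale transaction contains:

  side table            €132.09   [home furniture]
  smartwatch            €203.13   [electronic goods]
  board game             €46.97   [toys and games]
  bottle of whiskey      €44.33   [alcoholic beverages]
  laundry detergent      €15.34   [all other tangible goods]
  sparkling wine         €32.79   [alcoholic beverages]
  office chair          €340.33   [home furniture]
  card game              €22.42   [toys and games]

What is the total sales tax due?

€90.63

Side table €132.09: home furniture → 7.75% → €10.24
Smartwatch €203.13: electronic goods → 8.75% + 4% surcharge = 12.75% → €25.90
Board game €46.97: toys and games → 4.75% → €2.23
Bottle of whiskey €44.33: alcoholic beverages → 13% → €5.76
Laundry detergent €15.34: all other tangible goods → 7.75% → €1.19
Sparkling wine €32.79: alcoholic beverages → 13% → €4.26
Office chair €340.33: home furniture → 7.75% + 4% surcharge = 11.75% → €39.99
Card game €22.42: toys and games → 4.75% → €1.06
Total tax = €10.24 + €25.90 + €2.23 + €5.76 + €1.19 + €4.26 + €39.99 + €1.06 = €90.63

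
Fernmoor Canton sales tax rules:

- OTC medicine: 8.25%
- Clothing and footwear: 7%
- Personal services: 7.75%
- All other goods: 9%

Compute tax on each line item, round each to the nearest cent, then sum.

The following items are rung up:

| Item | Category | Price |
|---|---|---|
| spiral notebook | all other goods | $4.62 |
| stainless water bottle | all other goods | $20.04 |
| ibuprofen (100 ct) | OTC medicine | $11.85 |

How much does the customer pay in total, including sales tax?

$39.71

Spiral notebook $4.62: all other goods → 9% → $0.42
Stainless water bottle $20.04: all other goods → 9% → $1.80
Ibuprofen (100 ct) $11.85: OTC medicine → 8.25% → $0.98
Subtotal = $36.51; tax = $3.20; total due = $39.71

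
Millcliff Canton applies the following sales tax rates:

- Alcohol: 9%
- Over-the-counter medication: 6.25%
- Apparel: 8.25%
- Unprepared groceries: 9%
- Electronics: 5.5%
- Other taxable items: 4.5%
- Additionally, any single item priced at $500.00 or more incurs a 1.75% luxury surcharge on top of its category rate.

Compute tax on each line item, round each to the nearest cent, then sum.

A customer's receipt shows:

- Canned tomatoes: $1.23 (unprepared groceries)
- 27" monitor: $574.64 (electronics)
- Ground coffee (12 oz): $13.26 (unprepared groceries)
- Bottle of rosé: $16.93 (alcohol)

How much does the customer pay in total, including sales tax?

Canned tomatoes $1.23: unprepared groceries → 9% → $0.11
27" monitor $574.64: electronics → 5.5% + 1.75% surcharge = 7.25% → $41.66
Ground coffee (12 oz) $13.26: unprepared groceries → 9% → $1.19
Bottle of rosé $16.93: alcohol → 9% → $1.52
Subtotal = $606.06; tax = $44.48; total due = $650.54

$650.54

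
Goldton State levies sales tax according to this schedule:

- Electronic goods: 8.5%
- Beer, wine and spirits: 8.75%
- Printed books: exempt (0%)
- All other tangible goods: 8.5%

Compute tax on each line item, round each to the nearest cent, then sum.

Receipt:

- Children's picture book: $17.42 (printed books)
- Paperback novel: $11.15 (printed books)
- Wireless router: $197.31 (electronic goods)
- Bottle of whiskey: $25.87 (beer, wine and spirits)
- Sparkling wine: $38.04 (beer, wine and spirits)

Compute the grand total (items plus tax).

Children's picture book $17.42: printed books → 0% → $0.00
Paperback novel $11.15: printed books → 0% → $0.00
Wireless router $197.31: electronic goods → 8.5% → $16.77
Bottle of whiskey $25.87: beer, wine and spirits → 8.75% → $2.26
Sparkling wine $38.04: beer, wine and spirits → 8.75% → $3.33
Subtotal = $289.79; tax = $22.36; total due = $312.15

$312.15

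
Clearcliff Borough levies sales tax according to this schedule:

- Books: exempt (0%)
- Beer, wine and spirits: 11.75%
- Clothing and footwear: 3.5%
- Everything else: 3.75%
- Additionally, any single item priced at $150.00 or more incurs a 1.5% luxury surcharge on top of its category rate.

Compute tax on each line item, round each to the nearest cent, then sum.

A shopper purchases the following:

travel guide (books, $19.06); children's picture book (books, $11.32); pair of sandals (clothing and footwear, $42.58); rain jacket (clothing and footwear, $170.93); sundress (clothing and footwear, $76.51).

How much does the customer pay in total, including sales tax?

$333.12

Travel guide $19.06: books → 0% → $0.00
Children's picture book $11.32: books → 0% → $0.00
Pair of sandals $42.58: clothing and footwear → 3.5% → $1.49
Rain jacket $170.93: clothing and footwear → 3.5% + 1.5% surcharge = 5% → $8.55
Sundress $76.51: clothing and footwear → 3.5% → $2.68
Subtotal = $320.40; tax = $12.72; total due = $333.12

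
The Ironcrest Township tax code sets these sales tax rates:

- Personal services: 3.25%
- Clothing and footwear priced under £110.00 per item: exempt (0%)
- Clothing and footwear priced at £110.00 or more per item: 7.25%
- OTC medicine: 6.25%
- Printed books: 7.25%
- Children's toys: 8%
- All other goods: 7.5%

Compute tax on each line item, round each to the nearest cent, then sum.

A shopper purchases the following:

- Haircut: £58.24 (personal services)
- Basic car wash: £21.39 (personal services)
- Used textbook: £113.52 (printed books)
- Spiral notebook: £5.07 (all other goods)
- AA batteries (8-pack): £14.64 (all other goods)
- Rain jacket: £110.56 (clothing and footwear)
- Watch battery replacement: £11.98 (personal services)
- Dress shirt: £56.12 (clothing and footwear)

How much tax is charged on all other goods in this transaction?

£1.48

Spiral notebook £5.07: all other goods → 7.5% → £0.38
AA batteries (8-pack) £14.64: all other goods → 7.5% → £1.10
Tax on all other goods = £0.38 + £1.10 = £1.48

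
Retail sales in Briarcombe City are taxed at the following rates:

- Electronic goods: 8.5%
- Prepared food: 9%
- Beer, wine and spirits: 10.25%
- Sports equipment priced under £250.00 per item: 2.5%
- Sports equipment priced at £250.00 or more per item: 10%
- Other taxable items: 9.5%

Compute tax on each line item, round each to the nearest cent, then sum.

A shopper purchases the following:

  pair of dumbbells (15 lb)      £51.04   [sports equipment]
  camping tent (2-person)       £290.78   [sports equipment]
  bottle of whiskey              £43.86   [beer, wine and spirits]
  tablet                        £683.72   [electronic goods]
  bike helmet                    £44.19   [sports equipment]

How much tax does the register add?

£94.08

Pair of dumbbells (15 lb) £51.04: sports equipment, under £250.00 → 2.5% → £1.28
Camping tent (2-person) £290.78: sports equipment, £250.00 or more → 10% → £29.08
Bottle of whiskey £43.86: beer, wine and spirits → 10.25% → £4.50
Tablet £683.72: electronic goods → 8.5% → £58.12
Bike helmet £44.19: sports equipment, under £250.00 → 2.5% → £1.10
Total tax = £1.28 + £29.08 + £4.50 + £58.12 + £1.10 = £94.08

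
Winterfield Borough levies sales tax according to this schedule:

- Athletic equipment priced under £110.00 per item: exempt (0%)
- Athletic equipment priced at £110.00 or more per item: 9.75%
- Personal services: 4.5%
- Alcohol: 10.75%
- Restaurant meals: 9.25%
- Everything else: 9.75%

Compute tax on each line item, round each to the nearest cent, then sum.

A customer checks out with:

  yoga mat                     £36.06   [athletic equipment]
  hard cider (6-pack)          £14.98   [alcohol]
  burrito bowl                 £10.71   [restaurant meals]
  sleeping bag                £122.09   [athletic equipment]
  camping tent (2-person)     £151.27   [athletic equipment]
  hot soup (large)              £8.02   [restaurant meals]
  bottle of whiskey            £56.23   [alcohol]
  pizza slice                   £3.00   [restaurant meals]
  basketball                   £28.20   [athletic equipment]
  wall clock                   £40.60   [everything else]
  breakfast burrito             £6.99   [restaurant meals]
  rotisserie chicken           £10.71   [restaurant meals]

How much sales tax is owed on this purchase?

£41.91

Yoga mat £36.06: athletic equipment, under £110.00 → 0% → £0.00
Hard cider (6-pack) £14.98: alcohol → 10.75% → £1.61
Burrito bowl £10.71: restaurant meals → 9.25% → £0.99
Sleeping bag £122.09: athletic equipment, £110.00 or more → 9.75% → £11.90
Camping tent (2-person) £151.27: athletic equipment, £110.00 or more → 9.75% → £14.75
Hot soup (large) £8.02: restaurant meals → 9.25% → £0.74
Bottle of whiskey £56.23: alcohol → 10.75% → £6.04
Pizza slice £3.00: restaurant meals → 9.25% → £0.28
Basketball £28.20: athletic equipment, under £110.00 → 0% → £0.00
Wall clock £40.60: everything else → 9.75% → £3.96
Breakfast burrito £6.99: restaurant meals → 9.25% → £0.65
Rotisserie chicken £10.71: restaurant meals → 9.25% → £0.99
Total tax = £1.61 + £0.99 + £11.90 + £14.75 + £0.74 + £6.04 + £0.28 + £3.96 + £0.65 + £0.99 = £41.91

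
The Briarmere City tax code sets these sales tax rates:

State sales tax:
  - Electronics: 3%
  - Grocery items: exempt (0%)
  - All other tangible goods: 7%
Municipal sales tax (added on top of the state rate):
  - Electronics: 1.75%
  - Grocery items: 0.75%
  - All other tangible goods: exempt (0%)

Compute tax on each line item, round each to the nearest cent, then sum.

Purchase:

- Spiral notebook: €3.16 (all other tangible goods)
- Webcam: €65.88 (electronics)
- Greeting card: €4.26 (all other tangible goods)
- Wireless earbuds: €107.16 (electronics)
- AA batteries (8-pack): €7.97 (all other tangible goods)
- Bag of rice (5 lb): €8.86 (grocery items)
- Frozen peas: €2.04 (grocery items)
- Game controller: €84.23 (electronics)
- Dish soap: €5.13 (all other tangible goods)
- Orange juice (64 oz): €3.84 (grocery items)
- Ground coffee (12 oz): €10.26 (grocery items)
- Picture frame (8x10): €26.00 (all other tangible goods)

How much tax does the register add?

Spiral notebook €3.16: all other tangible goods → 7% + 0% municipal = 7% → €0.22
Webcam €65.88: electronics → 3% + 1.75% municipal = 4.75% → €3.13
Greeting card €4.26: all other tangible goods → 7% + 0% municipal = 7% → €0.30
Wireless earbuds €107.16: electronics → 3% + 1.75% municipal = 4.75% → €5.09
AA batteries (8-pack) €7.97: all other tangible goods → 7% + 0% municipal = 7% → €0.56
Bag of rice (5 lb) €8.86: grocery items → 0% + 0.75% municipal = 0.75% → €0.07
Frozen peas €2.04: grocery items → 0% + 0.75% municipal = 0.75% → €0.02
Game controller €84.23: electronics → 3% + 1.75% municipal = 4.75% → €4.00
Dish soap €5.13: all other tangible goods → 7% + 0% municipal = 7% → €0.36
Orange juice (64 oz) €3.84: grocery items → 0% + 0.75% municipal = 0.75% → €0.03
Ground coffee (12 oz) €10.26: grocery items → 0% + 0.75% municipal = 0.75% → €0.08
Picture frame (8x10) €26.00: all other tangible goods → 7% + 0% municipal = 7% → €1.82
Total tax = €0.22 + €3.13 + €0.30 + €5.09 + €0.56 + €0.07 + €0.02 + €4.00 + €0.36 + €0.03 + €0.08 + €1.82 = €15.68

€15.68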